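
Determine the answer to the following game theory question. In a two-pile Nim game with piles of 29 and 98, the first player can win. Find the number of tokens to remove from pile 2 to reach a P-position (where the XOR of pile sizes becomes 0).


Piles: 29 and 98
Current XOR: 29 XOR 98 = 127 (non-zero, so this is an N-position).
To make the XOR zero, we need to find a move that balances the piles.
For pile 2 (size 98): target = 98 XOR 127 = 29
We reduce pile 2 from 98 to 29.
Tokens removed: 98 - 29 = 69
Verification: 29 XOR 29 = 0

69


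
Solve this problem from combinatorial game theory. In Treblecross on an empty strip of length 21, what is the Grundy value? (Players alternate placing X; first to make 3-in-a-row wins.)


Treblecross: place X on empty cells; 3-in-a-row wins.
Playing within two cells of an existing X lets the opponent win at once, so sensible play treats the cells i-2..i+2 around each X as dead. The player left with no safe cell loses, so this is a normal-play take-away game on strips of safe cells.
Placing X at cell i (0-indexed) of a strip of k safe cells leaves independent strips of sizes max(0, i-2) and max(0, k-i-3). Hence G(k) = mex{ G(max(0,i-2)) XOR G(max(0,k-i-3)) : 0 <= i < k }, with G(0) = 0.
G(1): splits (0,0):0^0=0 -> mex({0}) = 1
G(2): splits (0,0):0^0=0 -> mex({0}) = 1
G(3): splits (0,0):0^0=0 -> mex({0}) = 1
G(4): splits (0,1):0^1=1 (0,0):0^0=0 -> mex({0, 1}) = 2
G(5): splits (0,2):0^1=1 (0,1):0^1=1 (0,0):0^0=0 -> mex({0, 1}) = 2
G(6) = mex({1}) = 0
G(7) = mex({0, 1, 2}) = 3
G(8) = mex({0, 1, 2}) = 3
G(9) = mex({0, 2}) = 1
G(10) = mex({0, 2, 3}) = 1
G(11) = mex({0, 3}) = 1
G(12) = mex({1, 3}) = 0
G(13) = mex({0, 1, 2, 3}) = 4
G(14) = mex({0, 1, 2}) = 3
G(15) = mex({0, 1, 2}) = 3
G(16) = mex({0, 1, 2, 4}) = 3
G(17) = mex({0, 1, 3, 4}) = 2
G(18) = mex({0, 1, 3, 4}) = 2
G(19) = mex({0, 1, 3, 5}) = 2
G(20) = mex({0, 1, 2, 3, 5}) = 4
G(21) = mex({0, 1, 2, 3, 5}) = 4
Therefore G(21) = 4.

4


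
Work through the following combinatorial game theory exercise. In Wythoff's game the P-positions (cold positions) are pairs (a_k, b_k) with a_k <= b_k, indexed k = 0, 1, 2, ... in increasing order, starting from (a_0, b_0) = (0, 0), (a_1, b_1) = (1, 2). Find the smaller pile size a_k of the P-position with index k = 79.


By Wythoff's theorem, a_k = floor(k * phi) and b_k = floor(k * phi^2) = a_k + k, where phi = (1 + sqrt(5))/2 is the golden ratio.
phi = (1 + sqrt(5))/2 = 1.618034
k = 79
k * phi = 79 * 1.618034 = 127.824685
a_79 = floor(k * phi) = 127

127


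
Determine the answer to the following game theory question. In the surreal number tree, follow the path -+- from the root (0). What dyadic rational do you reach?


Sign expansion: -+-
Rule: track bounds (lo, hi), initially (-inf, +inf). On '+', the current value becomes lo and we move to the simplest number in (value, hi): value + 1 if hi = +inf, otherwise the midpoint (value + hi)/2. On '-', the current value becomes hi and we move to value - 1 if lo = -inf, otherwise the midpoint (lo + value)/2.
Start at 0.
Step 1: sign = -, move left. Bounds: (-inf, 0). Value = -1
Step 2: sign = +, move right. Bounds: (-1, 0). Value = -1/2
Step 3: sign = -, move left. Bounds: (-1, -1/2). Value = -3/4
The surreal number with sign expansion -+- is -3/4.

-3/4


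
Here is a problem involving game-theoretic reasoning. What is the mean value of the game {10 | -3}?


Game = {10 | -3}, a switch {a | b} with numbers a > b.
Its thermograph has left wall a - t and right wall b + t, which meet at t = (a - b)/2, where both equal (a + b)/2. So the mast (mean value) is at (a + b)/2.
Mean = (10 + (-3))/2 = 7/2 = 7/2

7/2


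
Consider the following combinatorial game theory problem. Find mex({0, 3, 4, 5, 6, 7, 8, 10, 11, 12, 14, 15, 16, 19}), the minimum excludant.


Set = {0, 3, 4, 5, 6, 7, 8, 10, 11, 12, 14, 15, 16, 19}
0 is in the set.
1 is NOT in the set. This is the mex.
mex = 1

1


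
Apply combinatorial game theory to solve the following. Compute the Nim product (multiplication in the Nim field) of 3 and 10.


Nim multiplication is bilinear over XOR: (u XOR v) * w = (u*w) XOR (v*w).
So we split each operand into its bit components and XOR the pairwise Nim products.
3 = 1 + 2 (as XOR of powers of 2).
10 = 2 + 8 (as XOR of powers of 2).
Using the standard Nim-product table on single bits:
  2*2 = 3,   2*4 = 8,   2*8 = 12,
  4*4 = 6,   4*8 = 11,  8*8 = 13,
and  1*x = x (identity), k*l = l*k (commutative).
Pairwise Nim products:
  1 * 2 = 2
  1 * 8 = 8
  2 * 2 = 3
  2 * 8 = 12
XOR them: 2 XOR 8 XOR 3 XOR 12 = 5.
Result: 3 * 10 = 5 (in Nim).

5


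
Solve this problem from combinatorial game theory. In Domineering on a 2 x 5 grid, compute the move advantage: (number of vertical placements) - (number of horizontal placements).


Board is 2 x 5 (rows x cols).
Left (vertical) placements: (rows-1) * cols = 1 * 5 = 5
Right (horizontal) placements: rows * (cols-1) = 2 * 4 = 8
Advantage = Left - Right = 5 - 8 = -3

-3


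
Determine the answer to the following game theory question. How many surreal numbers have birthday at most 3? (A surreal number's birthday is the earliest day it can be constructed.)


Day 0: {|} = 0 is born. Count = 1.
Day n: the number of surreal numbers born by day n is 2^(n+1) - 1.
By day 0: 2^1 - 1 = 1
By day 1: 2^2 - 1 = 3
By day 2: 2^3 - 1 = 7
By day 3: 2^4 - 1 = 15
By day 3: 15 surreal numbers.

15


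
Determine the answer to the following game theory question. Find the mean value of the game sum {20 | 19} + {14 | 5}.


G1 = {20 | 19}, G2 = {14 | 5}
Each is a switch {a | b} with numbers a > b; its mean value is (a + b)/2, and mean value is additive over game sums: m(G1 + G2) = m(G1) + m(G2).
Mean of G1 = (20 + (19))/2 = 39/2 = 39/2
Mean of G2 = (14 + (5))/2 = 19/2 = 19/2
Mean of G1 + G2 = 39/2 + 19/2 = 29

29


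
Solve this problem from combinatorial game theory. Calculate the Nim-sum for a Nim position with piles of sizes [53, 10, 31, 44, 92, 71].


We need the XOR (exclusive or) of all pile sizes.
After XOR-ing pile 1 (size 53): 0 XOR 53 = 53
After XOR-ing pile 2 (size 10): 53 XOR 10 = 63
After XOR-ing pile 3 (size 31): 63 XOR 31 = 32
After XOR-ing pile 4 (size 44): 32 XOR 44 = 12
After XOR-ing pile 5 (size 92): 12 XOR 92 = 80
After XOR-ing pile 6 (size 71): 80 XOR 71 = 23
The Nim-value of this position is 23.

23


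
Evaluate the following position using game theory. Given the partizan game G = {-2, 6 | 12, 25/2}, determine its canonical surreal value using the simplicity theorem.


Left options: {-2, 6}, max = 6
Right options: {12, 25/2}, min = 12
All options are numbers and max(Left) < min(Right), so by the simplicity theorem the value is the simplest (earliest-born) number strictly between 6 and 12.
Integers 7 through 11 all lie strictly between 6 and 12.
Among integers, the simplest (lowest birthday = smallest |n|; 0 is born on day 0, +-n on day n) is 7.
No non-integer in the interval can be simpler: if x is a non-integer in the interval, then floor(x) or ceil(x) also lies in the interval (the interval contains an integer), and both are proper prefixes of x's sign expansion, i.e. born earlier. So the game value is 7.
Game value = 7

7


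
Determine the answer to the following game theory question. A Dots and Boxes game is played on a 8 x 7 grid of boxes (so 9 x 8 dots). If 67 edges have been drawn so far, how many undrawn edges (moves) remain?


Grid: 8 x 7 boxes, i.e. 9 rows and 8 columns of dots.
Horizontal edges: (rows + 1) * cols = 9 * 7 = 63
Vertical edges: rows * (cols + 1) = 8 * 8 = 64
Total edges: 63 + 64 = 127
Edges drawn: 67
Remaining: 127 - 67 = 60

60


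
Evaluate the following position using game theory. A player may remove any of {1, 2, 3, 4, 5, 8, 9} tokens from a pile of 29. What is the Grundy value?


The subtraction set is S = {1, 2, 3, 4, 5, 8, 9}.
G(k) = mex{ G(k - s) : s in S, s <= k }. We compute iteratively: G(0) = 0.
G(1) = mex({0}) = 1
G(2) = mex({0, 1}) = 2
G(3) = mex({0, 1, 2}) = 3
G(4) = mex({0, 1, 2, 3}) = 4
G(5) = mex({0, 1, 2, 3, 4}) = 5
G(6) = mex({1, 2, 3, 4, 5}) = 0
G(7) = mex({0, 2, 3, 4, 5}) = 1
G(8) = mex({0, 1, 3, 4, 5}) = 2
G(9) = mex({0, 1, 2, 4, 5}) = 3
G(10) = mex({0, 1, 2, 3, 5}) = 4
G(11) = mex({0, 1, 2, 3, 4}) = 5
G(12) = mex({1, 2, 3, 4, 5}) = 0
G(13) = mex({0, 2, 3, 4, 5}) = 1
G(14) = mex({0, 1, 3, 4, 5}) = 2
Observe that G(6)..G(14) = 0, 1, 2, 3, 4, 5, 0, 1, 2 repeats G(0)..G(8) = 0, 1, 2, 3, 4, 5, 0, 1, 2.
For k >= max(S) = 9, G(k) is determined by the previous 9 values G(k-9)..G(k-1); a window of 9 consecutive values has recurred shifted by 6, so by induction G(k + 6) = G(k) for all k >= 0: the sequence is periodic from the start with period 6.
One period: G(0..5) = 0, 1, 2, 3, 4, 5.
29 mod 6 = 5, so G(29) = G(5) = 5.

5


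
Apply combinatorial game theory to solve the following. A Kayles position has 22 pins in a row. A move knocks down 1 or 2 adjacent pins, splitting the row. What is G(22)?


Kayles: a move removes 1 or 2 adjacent pins from a contiguous row.
Removing pins from a row of k leaves two independent rows (a, b) with a + b = k - 1 (one pin) or a + b = k - 2 (two pins); an end removal gives a = 0.
By Sprague-Grundy, G(k) = mex{ G(a) XOR G(b) } over all these splits. G(0) = 0.
G(1): splits (0,0):0^0=0 -> mex({0}) = 1
G(2): splits (0,1):0^1=1 (0,0):0^0=0 -> mex({0, 1}) = 2
G(3): splits (0,2):0^2=2 (1,1):1^1=0 (0,1):0^1=1 -> mex({0, 1, 2}) = 3
G(4): splits (0,3):0^3=3 (1,2):1^2=3 (0,2):0^2=2 (1,1):1^1=0 -> mex({0, 2, 3}) = 1
G(5): splits (0,4):0^1=1 (1,3):1^3=2 (2,2):2^2=0 (0,3):0^3=3 (1,2):1^2=3 -> mex({0, 1, 2, 3}) = 4
G(6) = mex({0, 1, 2, 4}) = 3
G(7) = mex({0, 1, 3, 4, 5}) = 2
G(8) = mex({0, 2, 3, 5, 6}) = 1
G(9) = mex({0, 1, 2, 3, 6, 7}) = 4
G(10) = mex({0, 1, 3, 4, 5, 7}) = 2
G(11) = mex({0, 1, 2, 3, 4, 5}) = 6
G(12) = mex({0, 1, 2, 3, 5, 6, 7}) = 4
G(13) = mex({0, 2, 3, 4, 6, 7}) = 1
G(14) = mex({0, 1, 4, 5, 6, 7}) = 2
G(15) = mex({0, 1, 2, 3, 4, 5, 6}) = 7
G(16) = mex({0, 2, 3, 5, 6, 7}) = 1
G(17) = mex({0, 1, 2, 3, 5, 6, 7}) = 4
G(18) = mex({0, 1, 2, 4, 5, 6}) = 3
G(19) = mex({0, 1, 3, 4, 5, 7}) = 2
G(20) = mex({0, 2, 3, 4, 5, 6, 7}) = 1
G(21) = mex({0, 1, 2, 3, 5, 6, 7}) = 4
G(22) = mex({0, 1, 2, 3, 4, 5, 7}) = 6
Therefore G(22) = 6.

6


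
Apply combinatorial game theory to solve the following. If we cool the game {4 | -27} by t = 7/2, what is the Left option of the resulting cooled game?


Original game: {4 | -27} (a switch {a | b} with a > b).
Cooling by t (for t below the temperature (a - b)/2 = 31/2) taxes each move by t: {a | b} cooled by t is {a - t | b + t}.
Cooling amount: t = 7/2
Cooled Left option: 4 - 7/2 = 1/2
Cooled Right option: -27 + 7/2 = -47/2
Cooled game: {1/2 | -47/2}
Left option = 1/2

1/2


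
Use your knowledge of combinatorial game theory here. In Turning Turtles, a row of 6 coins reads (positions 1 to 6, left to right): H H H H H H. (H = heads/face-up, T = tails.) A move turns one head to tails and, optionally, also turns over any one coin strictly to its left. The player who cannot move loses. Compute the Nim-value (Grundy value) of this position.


Coins: H H H H H H
Key fact: a single head at position k behaves exactly like a Nim heap of size k (turning it to T and optionally flipping a coin at j < k corresponds to moving the heap from k to j, or to 0), and heads combine as a disjunctive sum (two heads at the same place would cancel, matching j XOR j = 0). So the Nim-value is the XOR of the 1-indexed positions of the heads.
Face-up positions (1-indexed): [1, 2, 3, 4, 5, 6]
XOR 0 with 1: 0 XOR 1 = 1
XOR 1 with 2: 1 XOR 2 = 3
XOR 3 with 3: 3 XOR 3 = 0
XOR 0 with 4: 0 XOR 4 = 4
XOR 4 with 5: 4 XOR 5 = 1
XOR 1 with 6: 1 XOR 6 = 7
Nim-value = 7

7


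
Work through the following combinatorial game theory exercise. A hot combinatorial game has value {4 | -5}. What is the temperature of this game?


The game is {4 | -5}, a switch {a | b} with numbers a > b.
Cooling {a | b} by t gives {a - t | b + t}, which stops being hot when a - t = b + t, i.e. at t = (a - b)/2. So the temperature of a switch is (a - b)/2.
Temperature = (Left option - Right option) / 2
= (4 - (-5)) / 2
= 9 / 2
= 9/2

9/2


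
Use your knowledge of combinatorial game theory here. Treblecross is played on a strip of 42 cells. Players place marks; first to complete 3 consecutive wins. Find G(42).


Treblecross: place X on empty cells; 3-in-a-row wins.
Playing within two cells of an existing X lets the opponent win at once, so sensible play treats the cells i-2..i+2 around each X as dead. The player left with no safe cell loses, so this is a normal-play take-away game on strips of safe cells.
Placing X at cell i (0-indexed) of a strip of k safe cells leaves independent strips of sizes max(0, i-2) and max(0, k-i-3). Hence G(k) = mex{ G(max(0,i-2)) XOR G(max(0,k-i-3)) : 0 <= i < k }, with G(0) = 0.
G(1): splits (0,0):0^0=0 -> mex({0}) = 1
G(2): splits (0,0):0^0=0 -> mex({0}) = 1
G(3): splits (0,0):0^0=0 -> mex({0}) = 1
G(4): splits (0,1):0^1=1 (0,0):0^0=0 -> mex({0, 1}) = 2
G(5): splits (0,2):0^1=1 (0,1):0^1=1 (0,0):0^0=0 -> mex({0, 1}) = 2
G(6) = mex({1}) = 0
G(7) = mex({0, 1, 2}) = 3
G(8) = mex({0, 1, 2}) = 3
G(9) = mex({0, 2}) = 1
G(10) = mex({0, 2, 3}) = 1
G(11) = mex({0, 3}) = 1
G(12) = mex({1, 3}) = 0
G(13) = mex({0, 1, 2, 3}) = 4
G(14) = mex({0, 1, 2}) = 3
G(15) = mex({0, 1, 2}) = 3
G(16) = mex({0, 1, 2, 4}) = 3
G(17) = mex({0, 1, 3, 4}) = 2
G(18) = mex({0, 1, 3, 4}) = 2
G(19) = mex({0, 1, 3, 5}) = 2
G(20) = mex({0, 1, 2, 3, 5}) = 4
G(21) = mex({0, 1, 2, 3, 5}) = 4
G(22) = mex({1, 2, 6}) = 0
G(23) = mex({0, 1, 2, 3, 4, 6}) = 5
G(24) = mex({0, 1, 2, 3, 4}) = 5
G(25) = mex({0, 1, 3, 4, 7}) = 2
G(26) = mex({0, 1, 3, 4, 5, 7}) = 2
G(27) = mex({0, 1, 3, 5}) = 2
G(28) = mex({0, 1, 2, 5}) = 3
G(29) = mex({0, 1, 2, 4, 5, 6}) = 3
G(30) = mex({1, 2, 4, 6}) = 0
G(31) = mex({0, 1, 2, 3, 4, 6}) = 5
G(32) = mex({1, 2, 3, 4, 7}) = 0
G(33) = mex({0, 3, 7}) = 1
G(34) = mex({0, 2, 3, 5, 7}) = 1
G(35) = mex({0, 2, 3, 5, 6}) = 1
G(36) = mex({0, 1, 2, 5, 6}) = 3
G(37) = mex({0, 1, 2, 4, 5, 6}) = 3
G(38) = mex({0, 1, 2, 4}) = 3
G(39) = mex({0, 1, 2, 3, 4, 7}) = 5
G(40) = mex({0, 1, 2, 3, 4, 5, 7}) = 6
G(41) = mex({0, 1, 2, 3, 5, 7}) = 4
G(42) = mex({0, 1, 2, 3, 5, 6, 7}) = 4
Therefore G(42) = 4.

4


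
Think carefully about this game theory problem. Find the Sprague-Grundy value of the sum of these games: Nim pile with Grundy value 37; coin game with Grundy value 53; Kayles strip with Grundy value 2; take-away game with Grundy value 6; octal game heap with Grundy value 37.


By the Sprague-Grundy theorem, the Grundy value of a sum of games is the XOR of individual Grundy values.
Nim pile: Grundy value = 37. Running XOR: 0 XOR 37 = 37
coin game: Grundy value = 53. Running XOR: 37 XOR 53 = 16
Kayles strip: Grundy value = 2. Running XOR: 16 XOR 2 = 18
take-away game: Grundy value = 6. Running XOR: 18 XOR 6 = 20
octal game heap: Grundy value = 37. Running XOR: 20 XOR 37 = 49
The combined Grundy value is 49.

49


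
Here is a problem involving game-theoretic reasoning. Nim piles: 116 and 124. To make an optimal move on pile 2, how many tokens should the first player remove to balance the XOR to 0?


Piles: 116 and 124
Current XOR: 116 XOR 124 = 8 (non-zero, so this is an N-position).
To make the XOR zero, we need to find a move that balances the piles.
For pile 2 (size 124): target = 124 XOR 8 = 116
We reduce pile 2 from 124 to 116.
Tokens removed: 124 - 116 = 8
Verification: 116 XOR 116 = 0

8


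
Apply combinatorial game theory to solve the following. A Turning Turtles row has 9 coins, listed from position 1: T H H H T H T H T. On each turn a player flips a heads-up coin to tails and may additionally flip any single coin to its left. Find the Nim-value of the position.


Coins: T H H H T H T H T
Key fact: a single head at position k behaves exactly like a Nim heap of size k (turning it to T and optionally flipping a coin at j < k corresponds to moving the heap from k to j, or to 0), and heads combine as a disjunctive sum (two heads at the same place would cancel, matching j XOR j = 0). So the Nim-value is the XOR of the 1-indexed positions of the heads.
Face-up positions (1-indexed): [2, 3, 4, 6, 8]
XOR 0 with 2: 0 XOR 2 = 2
XOR 2 with 3: 2 XOR 3 = 1
XOR 1 with 4: 1 XOR 4 = 5
XOR 5 with 6: 5 XOR 6 = 3
XOR 3 with 8: 3 XOR 8 = 11
Nim-value = 11

11


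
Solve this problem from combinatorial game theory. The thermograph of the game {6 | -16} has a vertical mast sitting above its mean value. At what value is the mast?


Game = {6 | -16}, a switch {a | b} with numbers a > b.
Its thermograph has left wall a - t and right wall b + t, which meet at t = (a - b)/2, where both equal (a + b)/2. So the mast (mean value) is at (a + b)/2.
Mean = (6 + (-16))/2 = -10/2 = -5

-5


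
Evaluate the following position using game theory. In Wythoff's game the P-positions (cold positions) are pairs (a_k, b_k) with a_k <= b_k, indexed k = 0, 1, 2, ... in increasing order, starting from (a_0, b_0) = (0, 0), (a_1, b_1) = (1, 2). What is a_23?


By Wythoff's theorem, a_k = floor(k * phi) and b_k = floor(k * phi^2) = a_k + k, where phi = (1 + sqrt(5))/2 is the golden ratio.
phi = (1 + sqrt(5))/2 = 1.618034
k = 23
k * phi = 23 * 1.618034 = 37.214782
a_23 = floor(k * phi) = 37

37


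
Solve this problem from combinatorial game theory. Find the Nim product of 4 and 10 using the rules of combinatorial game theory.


Nim multiplication is bilinear over XOR: (u XOR v) * w = (u*w) XOR (v*w).
So we split each operand into its bit components and XOR the pairwise Nim products.
4 = 4 (as XOR of powers of 2).
10 = 2 + 8 (as XOR of powers of 2).
Using the standard Nim-product table on single bits:
  2*2 = 3,   2*4 = 8,   2*8 = 12,
  4*4 = 6,   4*8 = 11,  8*8 = 13,
and  1*x = x (identity), k*l = l*k (commutative).
Pairwise Nim products:
  4 * 2 = 8
  4 * 8 = 11
XOR them: 8 XOR 11 = 3.
Result: 4 * 10 = 3 (in Nim).

3


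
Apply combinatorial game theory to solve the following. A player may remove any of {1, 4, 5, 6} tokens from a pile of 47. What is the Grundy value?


The subtraction set is S = {1, 4, 5, 6}.
G(k) = mex{ G(k - s) : s in S, s <= k }. We compute iteratively: G(0) = 0.
G(1) = mex({0}) = 1
G(2) = mex({1}) = 0
G(3) = mex({0}) = 1
G(4) = mex({0, 1}) = 2
G(5) = mex({0, 1, 2}) = 3
G(6) = mex({0, 1, 3}) = 2
G(7) = mex({0, 1, 2}) = 3
G(8) = mex({0, 1, 2, 3}) = 4
G(9) = mex({1, 2, 3, 4}) = 0
G(10) = mex({0, 2, 3}) = 1
G(11) = mex({1, 2, 3}) = 0
G(12) = mex({0, 2, 3, 4}) = 1
G(13) = mex({0, 1, 3, 4}) = 2
G(14) = mex({0, 1, 2, 4}) = 3
Observe that G(9)..G(14) = 0, 1, 0, 1, 2, 3 repeats G(0)..G(5) = 0, 1, 0, 1, 2, 3.
For k >= max(S) = 6, G(k) is determined by the previous 6 values G(k-6)..G(k-1); a window of 6 consecutive values has recurred shifted by 9, so by induction G(k + 9) = G(k) for all k >= 0: the sequence is periodic from the start with period 9.
One period: G(0..8) = 0, 1, 0, 1, 2, 3, 2, 3, 4.
47 mod 9 = 2, so G(47) = G(2) = 0.

0


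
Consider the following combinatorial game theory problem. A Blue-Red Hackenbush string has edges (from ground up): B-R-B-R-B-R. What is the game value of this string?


Edges (from ground): B-R-B-R-B-R
By Berlekamp's sign-expansion rule, a Blue-Red Hackenbush stalk has the value of the surreal number whose sign sequence is the edge sequence with B -> + and R -> -.
Sign sequence: +-+-+-
Trace the sign expansion in the surreal number tree, starting from 0:
Edge 1: B (sign +) -> bounds (0, +inf), value = 1
Edge 2: R (sign -) -> bounds (0, 1), value = 1/2
Edge 3: B (sign +) -> bounds (1/2, 1), value = 3/4
Edge 4: R (sign -) -> bounds (1/2, 3/4), value = 5/8
Edge 5: B (sign +) -> bounds (5/8, 3/4), value = 11/16
Edge 6: R (sign -) -> bounds (5/8, 11/16), value = 21/32
Game value = 21/32

21/32


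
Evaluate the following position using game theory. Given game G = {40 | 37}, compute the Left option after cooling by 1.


Original game: {40 | 37} (a switch {a | b} with a > b).
Cooling by t (for t below the temperature (a - b)/2 = 3/2) taxes each move by t: {a | b} cooled by t is {a - t | b + t}.
Cooling amount: t = 1
Cooled Left option: 40 - 1 = 39
Cooled Right option: 37 + 1 = 38
Cooled game: {39 | 38}
Left option = 39

39


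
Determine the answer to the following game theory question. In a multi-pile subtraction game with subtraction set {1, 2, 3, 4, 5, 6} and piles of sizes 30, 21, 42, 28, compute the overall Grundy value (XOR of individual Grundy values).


Subtraction set: {1, 2, 3, 4, 5, 6}
For this subtraction set, G(n) = n mod 7 (period = max + 1 = 7).
Pile 1 (size 30): G(30) = 30 mod 7 = 2
Pile 2 (size 21): G(21) = 21 mod 7 = 0
Pile 3 (size 42): G(42) = 42 mod 7 = 0
Pile 4 (size 28): G(28) = 28 mod 7 = 0
Total Grundy value = XOR of all: 2 XOR 0 XOR 0 XOR 0 = 2

2


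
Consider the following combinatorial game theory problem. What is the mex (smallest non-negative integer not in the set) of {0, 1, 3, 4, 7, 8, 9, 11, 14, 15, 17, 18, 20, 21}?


Set = {0, 1, 3, 4, 7, 8, 9, 11, 14, 15, 17, 18, 20, 21}
0 is in the set.
1 is in the set.
2 is NOT in the set. This is the mex.
mex = 2

2


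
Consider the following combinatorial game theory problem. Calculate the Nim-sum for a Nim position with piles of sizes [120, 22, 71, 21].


We need the XOR (exclusive or) of all pile sizes.
After XOR-ing pile 1 (size 120): 0 XOR 120 = 120
After XOR-ing pile 2 (size 22): 120 XOR 22 = 110
After XOR-ing pile 3 (size 71): 110 XOR 71 = 41
After XOR-ing pile 4 (size 21): 41 XOR 21 = 60
The Nim-value of this position is 60.

60


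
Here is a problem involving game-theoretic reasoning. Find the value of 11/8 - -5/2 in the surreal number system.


x = 11/8, y = -5/2
Converting to common denominator: 8
x = 11/8, y = -20/8
x - y = 11/8 - -5/2 = 31/8

31/8


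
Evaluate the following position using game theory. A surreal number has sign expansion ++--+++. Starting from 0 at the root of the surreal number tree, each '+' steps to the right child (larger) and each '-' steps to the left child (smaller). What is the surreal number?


Sign expansion: ++--+++
Rule: track bounds (lo, hi), initially (-inf, +inf). On '+', the current value becomes lo and we move to the simplest number in (value, hi): value + 1 if hi = +inf, otherwise the midpoint (value + hi)/2. On '-', the current value becomes hi and we move to value - 1 if lo = -inf, otherwise the midpoint (lo + value)/2.
Start at 0.
Step 1: sign = +, move right. Bounds: (0, +inf). Value = 1
Step 2: sign = +, move right. Bounds: (1, +inf). Value = 2
Step 3: sign = -, move left. Bounds: (1, 2). Value = 3/2
Step 4: sign = -, move left. Bounds: (1, 3/2). Value = 5/4
Step 5: sign = +, move right. Bounds: (5/4, 3/2). Value = 11/8
Step 6: sign = +, move right. Bounds: (11/8, 3/2). Value = 23/16
Step 7: sign = +, move right. Bounds: (23/16, 3/2). Value = 47/32
The surreal number with sign expansion ++--+++ is 47/32.

47/32


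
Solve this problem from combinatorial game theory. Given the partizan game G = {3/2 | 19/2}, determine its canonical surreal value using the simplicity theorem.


Left options: {3/2}, max = 3/2
Right options: {19/2}, min = 19/2
All options are numbers and max(Left) < min(Right), so by the simplicity theorem the value is the simplest (earliest-born) number strictly between 3/2 and 19/2.
Integers 2 through 9 all lie strictly between 3/2 and 19/2.
Among integers, the simplest (lowest birthday = smallest |n|; 0 is born on day 0, +-n on day n) is 2.
No non-integer in the interval can be simpler: if x is a non-integer in the interval, then floor(x) or ceil(x) also lies in the interval (the interval contains an integer), and both are proper prefixes of x's sign expansion, i.e. born earlier. So the game value is 2.
Game value = 2

2


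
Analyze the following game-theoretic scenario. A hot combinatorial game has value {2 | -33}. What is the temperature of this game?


The game is {2 | -33}, a switch {a | b} with numbers a > b.
Cooling {a | b} by t gives {a - t | b + t}, which stops being hot when a - t = b + t, i.e. at t = (a - b)/2. So the temperature of a switch is (a - b)/2.
Temperature = (Left option - Right option) / 2
= (2 - (-33)) / 2
= 35 / 2
= 35/2

35/2


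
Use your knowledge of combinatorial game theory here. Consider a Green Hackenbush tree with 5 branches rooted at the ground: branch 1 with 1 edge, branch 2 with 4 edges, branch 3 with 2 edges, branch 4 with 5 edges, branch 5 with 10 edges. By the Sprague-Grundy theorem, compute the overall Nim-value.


The tree has 5 branches from the ground vertex.
In Green Hackenbush, the Nim-value of a simple path of length k is k.
Branch 1: length 1, Nim-value = 1
Branch 2: length 4, Nim-value = 4
Branch 3: length 2, Nim-value = 2
Branch 4: length 5, Nim-value = 5
Branch 5: length 10, Nim-value = 10
Total Nim-value = XOR of all branch values:
0 XOR 1 = 1
1 XOR 4 = 5
5 XOR 2 = 7
7 XOR 5 = 2
2 XOR 10 = 8
Nim-value of the tree = 8

8


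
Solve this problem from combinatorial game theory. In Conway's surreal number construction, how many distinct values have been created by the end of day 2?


Day 0: {|} = 0 is born. Count = 1.
Day n: the number of surreal numbers born by day n is 2^(n+1) - 1.
By day 0: 2^1 - 1 = 1
By day 1: 2^2 - 1 = 3
By day 2: 2^3 - 1 = 7
By day 2: 7 surreal numbers.

7


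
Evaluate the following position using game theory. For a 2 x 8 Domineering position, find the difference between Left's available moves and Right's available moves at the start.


Board is 2 x 8 (rows x cols).
Left (vertical) placements: (rows-1) * cols = 1 * 8 = 8
Right (horizontal) placements: rows * (cols-1) = 2 * 7 = 14
Advantage = Left - Right = 8 - 14 = -6

-6


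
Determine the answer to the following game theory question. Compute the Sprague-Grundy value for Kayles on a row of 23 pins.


Kayles: a move removes 1 or 2 adjacent pins from a contiguous row.
Removing pins from a row of k leaves two independent rows (a, b) with a + b = k - 1 (one pin) or a + b = k - 2 (two pins); an end removal gives a = 0.
By Sprague-Grundy, G(k) = mex{ G(a) XOR G(b) } over all these splits. G(0) = 0.
G(1): splits (0,0):0^0=0 -> mex({0}) = 1
G(2): splits (0,1):0^1=1 (0,0):0^0=0 -> mex({0, 1}) = 2
G(3): splits (0,2):0^2=2 (1,1):1^1=0 (0,1):0^1=1 -> mex({0, 1, 2}) = 3
G(4): splits (0,3):0^3=3 (1,2):1^2=3 (0,2):0^2=2 (1,1):1^1=0 -> mex({0, 2, 3}) = 1
G(5): splits (0,4):0^1=1 (1,3):1^3=2 (2,2):2^2=0 (0,3):0^3=3 (1,2):1^2=3 -> mex({0, 1, 2, 3}) = 4
G(6) = mex({0, 1, 2, 4}) = 3
G(7) = mex({0, 1, 3, 4, 5}) = 2
G(8) = mex({0, 2, 3, 5, 6}) = 1
G(9) = mex({0, 1, 2, 3, 6, 7}) = 4
G(10) = mex({0, 1, 3, 4, 5, 7}) = 2
G(11) = mex({0, 1, 2, 3, 4, 5}) = 6
G(12) = mex({0, 1, 2, 3, 5, 6, 7}) = 4
G(13) = mex({0, 2, 3, 4, 6, 7}) = 1
G(14) = mex({0, 1, 4, 5, 6, 7}) = 2
G(15) = mex({0, 1, 2, 3, 4, 5, 6}) = 7
G(16) = mex({0, 2, 3, 5, 6, 7}) = 1
G(17) = mex({0, 1, 2, 3, 5, 6, 7}) = 4
G(18) = mex({0, 1, 2, 4, 5, 6}) = 3
G(19) = mex({0, 1, 3, 4, 5, 7}) = 2
G(20) = mex({0, 2, 3, 4, 5, 6, 7}) = 1
G(21) = mex({0, 1, 2, 3, 5, 6, 7}) = 4
G(22) = mex({0, 1, 2, 3, 4, 5, 7}) = 6
G(23) = mex({0, 1, 2, 3, 4, 5, 6}) = 7
Therefore G(23) = 7.

7


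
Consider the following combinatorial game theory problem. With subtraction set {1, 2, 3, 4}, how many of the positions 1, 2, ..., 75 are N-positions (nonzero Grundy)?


Subtraction set S = {1, 2, 3, 4}, so G(n) = n mod 5.
G(n) = 0 when n is a multiple of 5.
Multiples of 5 in [1, 75]: 15
N-positions (nonzero Grundy) = 75 - 15 = 60

60


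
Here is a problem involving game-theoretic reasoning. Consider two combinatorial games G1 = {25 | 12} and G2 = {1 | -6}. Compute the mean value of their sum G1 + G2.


G1 = {25 | 12}, G2 = {1 | -6}
Each is a switch {a | b} with numbers a > b; its mean value is (a + b)/2, and mean value is additive over game sums: m(G1 + G2) = m(G1) + m(G2).
Mean of G1 = (25 + (12))/2 = 37/2 = 37/2
Mean of G2 = (1 + (-6))/2 = -5/2 = -5/2
Mean of G1 + G2 = 37/2 + -5/2 = 16

16


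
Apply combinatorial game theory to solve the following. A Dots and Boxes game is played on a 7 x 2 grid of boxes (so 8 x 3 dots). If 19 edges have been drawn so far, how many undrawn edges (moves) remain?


Grid: 7 x 2 boxes, i.e. 8 rows and 3 columns of dots.
Horizontal edges: (rows + 1) * cols = 8 * 2 = 16
Vertical edges: rows * (cols + 1) = 7 * 3 = 21
Total edges: 16 + 21 = 37
Edges drawn: 19
Remaining: 37 - 19 = 18

18


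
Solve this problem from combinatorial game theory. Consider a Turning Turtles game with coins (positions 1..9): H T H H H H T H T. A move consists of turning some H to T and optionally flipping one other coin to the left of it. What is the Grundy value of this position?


Coins: H T H H H H T H T
Key fact: a single head at position k behaves exactly like a Nim heap of size k (turning it to T and optionally flipping a coin at j < k corresponds to moving the heap from k to j, or to 0), and heads combine as a disjunctive sum (two heads at the same place would cancel, matching j XOR j = 0). So the Nim-value is the XOR of the 1-indexed positions of the heads.
Face-up positions (1-indexed): [1, 3, 4, 5, 6, 8]
XOR 0 with 1: 0 XOR 1 = 1
XOR 1 with 3: 1 XOR 3 = 2
XOR 2 with 4: 2 XOR 4 = 6
XOR 6 with 5: 6 XOR 5 = 3
XOR 3 with 6: 3 XOR 6 = 5
XOR 5 with 8: 5 XOR 8 = 13
Nim-value = 13

13


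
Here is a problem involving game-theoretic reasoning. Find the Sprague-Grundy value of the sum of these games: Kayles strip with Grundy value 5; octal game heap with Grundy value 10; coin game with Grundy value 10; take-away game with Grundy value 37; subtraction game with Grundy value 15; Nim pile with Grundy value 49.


By the Sprague-Grundy theorem, the Grundy value of a sum of games is the XOR of individual Grundy values.
Kayles strip: Grundy value = 5. Running XOR: 0 XOR 5 = 5
octal game heap: Grundy value = 10. Running XOR: 5 XOR 10 = 15
coin game: Grundy value = 10. Running XOR: 15 XOR 10 = 5
take-away game: Grundy value = 37. Running XOR: 5 XOR 37 = 32
subtraction game: Grundy value = 15. Running XOR: 32 XOR 15 = 47
Nim pile: Grundy value = 49. Running XOR: 47 XOR 49 = 30
The combined Grundy value is 30.

30


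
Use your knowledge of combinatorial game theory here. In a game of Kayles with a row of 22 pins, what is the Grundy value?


Kayles: a move removes 1 or 2 adjacent pins from a contiguous row.
Removing pins from a row of k leaves two independent rows (a, b) with a + b = k - 1 (one pin) or a + b = k - 2 (two pins); an end removal gives a = 0.
By Sprague-Grundy, G(k) = mex{ G(a) XOR G(b) } over all these splits. G(0) = 0.
G(1): splits (0,0):0^0=0 -> mex({0}) = 1
G(2): splits (0,1):0^1=1 (0,0):0^0=0 -> mex({0, 1}) = 2
G(3): splits (0,2):0^2=2 (1,1):1^1=0 (0,1):0^1=1 -> mex({0, 1, 2}) = 3
G(4): splits (0,3):0^3=3 (1,2):1^2=3 (0,2):0^2=2 (1,1):1^1=0 -> mex({0, 2, 3}) = 1
G(5): splits (0,4):0^1=1 (1,3):1^3=2 (2,2):2^2=0 (0,3):0^3=3 (1,2):1^2=3 -> mex({0, 1, 2, 3}) = 4
G(6) = mex({0, 1, 2, 4}) = 3
G(7) = mex({0, 1, 3, 4, 5}) = 2
G(8) = mex({0, 2, 3, 5, 6}) = 1
G(9) = mex({0, 1, 2, 3, 6, 7}) = 4
G(10) = mex({0, 1, 3, 4, 5, 7}) = 2
G(11) = mex({0, 1, 2, 3, 4, 5}) = 6
G(12) = mex({0, 1, 2, 3, 5, 6, 7}) = 4
G(13) = mex({0, 2, 3, 4, 6, 7}) = 1
G(14) = mex({0, 1, 4, 5, 6, 7}) = 2
G(15) = mex({0, 1, 2, 3, 4, 5, 6}) = 7
G(16) = mex({0, 2, 3, 5, 6, 7}) = 1
G(17) = mex({0, 1, 2, 3, 5, 6, 7}) = 4
G(18) = mex({0, 1, 2, 4, 5, 6}) = 3
G(19) = mex({0, 1, 3, 4, 5, 7}) = 2
G(20) = mex({0, 2, 3, 4, 5, 6, 7}) = 1
G(21) = mex({0, 1, 2, 3, 5, 6, 7}) = 4
G(22) = mex({0, 1, 2, 3, 4, 5, 7}) = 6
Therefore G(22) = 6.

6


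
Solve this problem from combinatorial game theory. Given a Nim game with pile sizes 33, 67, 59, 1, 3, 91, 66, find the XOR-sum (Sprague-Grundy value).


We need the XOR (exclusive or) of all pile sizes.
After XOR-ing pile 1 (size 33): 0 XOR 33 = 33
After XOR-ing pile 2 (size 67): 33 XOR 67 = 98
After XOR-ing pile 3 (size 59): 98 XOR 59 = 89
After XOR-ing pile 4 (size 1): 89 XOR 1 = 88
After XOR-ing pile 5 (size 3): 88 XOR 3 = 91
After XOR-ing pile 6 (size 91): 91 XOR 91 = 0
After XOR-ing pile 7 (size 66): 0 XOR 66 = 66
The Nim-value of this position is 66.

66


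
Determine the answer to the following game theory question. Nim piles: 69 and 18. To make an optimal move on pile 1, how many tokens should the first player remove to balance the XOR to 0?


Piles: 69 and 18
Current XOR: 69 XOR 18 = 87 (non-zero, so this is an N-position).
To make the XOR zero, we need to find a move that balances the piles.
For pile 1 (size 69): target = 69 XOR 87 = 18
We reduce pile 1 from 69 to 18.
Tokens removed: 69 - 18 = 51
Verification: 18 XOR 18 = 0

51


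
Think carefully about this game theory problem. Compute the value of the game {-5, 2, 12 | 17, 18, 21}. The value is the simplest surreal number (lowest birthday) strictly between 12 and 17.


Left options: {-5, 2, 12}, max = 12
Right options: {17, 18, 21}, min = 17
All options are numbers and max(Left) < min(Right), so by the simplicity theorem the value is the simplest (earliest-born) number strictly between 12 and 17.
Integers 13 through 16 all lie strictly between 12 and 17.
Among integers, the simplest (lowest birthday = smallest |n|; 0 is born on day 0, +-n on day n) is 13.
No non-integer in the interval can be simpler: if x is a non-integer in the interval, then floor(x) or ceil(x) also lies in the interval (the interval contains an integer), and both are proper prefixes of x's sign expansion, i.e. born earlier. So the game value is 13.
Game value = 13

13


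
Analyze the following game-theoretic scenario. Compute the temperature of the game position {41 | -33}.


The game is {41 | -33}, a switch {a | b} with numbers a > b.
Cooling {a | b} by t gives {a - t | b + t}, which stops being hot when a - t = b + t, i.e. at t = (a - b)/2. So the temperature of a switch is (a - b)/2.
Temperature = (Left option - Right option) / 2
= (41 - (-33)) / 2
= 74 / 2
= 37

37


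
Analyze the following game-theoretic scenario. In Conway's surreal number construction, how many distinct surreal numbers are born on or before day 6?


Day 0: {|} = 0 is born. Count = 1.
Day n: the number of surreal numbers born by day n is 2^(n+1) - 1.
By day 0: 2^1 - 1 = 1
By day 1: 2^2 - 1 = 3
By day 2: 2^3 - 1 = 7
By day 3: 2^4 - 1 = 15
By day 4: 2^5 - 1 = 31
By day 5: 2^6 - 1 = 63
By day 6: 2^7 - 1 = 127
By day 6: 127 surreal numbers.

127


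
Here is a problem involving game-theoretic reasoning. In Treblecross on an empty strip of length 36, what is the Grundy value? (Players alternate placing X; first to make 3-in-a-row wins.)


Treblecross: place X on empty cells; 3-in-a-row wins.
Playing within two cells of an existing X lets the opponent win at once, so sensible play treats the cells i-2..i+2 around each X as dead. The player left with no safe cell loses, so this is a normal-play take-away game on strips of safe cells.
Placing X at cell i (0-indexed) of a strip of k safe cells leaves independent strips of sizes max(0, i-2) and max(0, k-i-3). Hence G(k) = mex{ G(max(0,i-2)) XOR G(max(0,k-i-3)) : 0 <= i < k }, with G(0) = 0.
G(1): splits (0,0):0^0=0 -> mex({0}) = 1
G(2): splits (0,0):0^0=0 -> mex({0}) = 1
G(3): splits (0,0):0^0=0 -> mex({0}) = 1
G(4): splits (0,1):0^1=1 (0,0):0^0=0 -> mex({0, 1}) = 2
G(5): splits (0,2):0^1=1 (0,1):0^1=1 (0,0):0^0=0 -> mex({0, 1}) = 2
G(6) = mex({1}) = 0
G(7) = mex({0, 1, 2}) = 3
G(8) = mex({0, 1, 2}) = 3
G(9) = mex({0, 2}) = 1
G(10) = mex({0, 2, 3}) = 1
G(11) = mex({0, 3}) = 1
G(12) = mex({1, 3}) = 0
G(13) = mex({0, 1, 2, 3}) = 4
G(14) = mex({0, 1, 2}) = 3
G(15) = mex({0, 1, 2}) = 3
G(16) = mex({0, 1, 2, 4}) = 3
G(17) = mex({0, 1, 3, 4}) = 2
G(18) = mex({0, 1, 3, 4}) = 2
G(19) = mex({0, 1, 3, 5}) = 2
G(20) = mex({0, 1, 2, 3, 5}) = 4
G(21) = mex({0, 1, 2, 3, 5}) = 4
G(22) = mex({1, 2, 6}) = 0
G(23) = mex({0, 1, 2, 3, 4, 6}) = 5
G(24) = mex({0, 1, 2, 3, 4}) = 5
G(25) = mex({0, 1, 3, 4, 7}) = 2
G(26) = mex({0, 1, 3, 4, 5, 7}) = 2
G(27) = mex({0, 1, 3, 5}) = 2
G(28) = mex({0, 1, 2, 5}) = 3
G(29) = mex({0, 1, 2, 4, 5, 6}) = 3
G(30) = mex({1, 2, 4, 6}) = 0
G(31) = mex({0, 1, 2, 3, 4, 6}) = 5
G(32) = mex({1, 2, 3, 4, 7}) = 0
G(33) = mex({0, 3, 7}) = 1
G(34) = mex({0, 2, 3, 5, 7}) = 1
G(35) = mex({0, 2, 3, 5, 6}) = 1
G(36) = mex({0, 1, 2, 5, 6}) = 3
Therefore G(36) = 3.

3


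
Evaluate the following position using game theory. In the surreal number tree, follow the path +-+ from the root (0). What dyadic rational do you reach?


Sign expansion: +-+
Rule: track bounds (lo, hi), initially (-inf, +inf). On '+', the current value becomes lo and we move to the simplest number in (value, hi): value + 1 if hi = +inf, otherwise the midpoint (value + hi)/2. On '-', the current value becomes hi and we move to value - 1 if lo = -inf, otherwise the midpoint (lo + value)/2.
Start at 0.
Step 1: sign = +, move right. Bounds: (0, +inf). Value = 1
Step 2: sign = -, move left. Bounds: (0, 1). Value = 1/2
Step 3: sign = +, move right. Bounds: (1/2, 1). Value = 3/4
The surreal number with sign expansion +-+ is 3/4.

3/4


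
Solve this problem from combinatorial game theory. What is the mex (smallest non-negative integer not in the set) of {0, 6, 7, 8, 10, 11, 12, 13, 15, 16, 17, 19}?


Set = {0, 6, 7, 8, 10, 11, 12, 13, 15, 16, 17, 19}
0 is in the set.
1 is NOT in the set. This is the mex.
mex = 1

1


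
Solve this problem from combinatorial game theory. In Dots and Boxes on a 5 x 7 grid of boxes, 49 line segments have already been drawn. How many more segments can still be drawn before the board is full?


Grid: 5 x 7 boxes, i.e. 6 rows and 8 columns of dots.
Horizontal edges: (rows + 1) * cols = 6 * 7 = 42
Vertical edges: rows * (cols + 1) = 5 * 8 = 40
Total edges: 42 + 40 = 82
Edges drawn: 49
Remaining: 82 - 49 = 33

33


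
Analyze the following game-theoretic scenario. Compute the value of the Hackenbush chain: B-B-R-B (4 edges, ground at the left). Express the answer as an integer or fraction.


Edges (from ground): B-B-R-B
By Berlekamp's sign-expansion rule, a Blue-Red Hackenbush stalk has the value of the surreal number whose sign sequence is the edge sequence with B -> + and R -> -.
Sign sequence: ++-+
Trace the sign expansion in the surreal number tree, starting from 0:
Edge 1: B (sign +) -> bounds (0, +inf), value = 1
Edge 2: B (sign +) -> bounds (1, +inf), value = 2
Edge 3: R (sign -) -> bounds (1, 2), value = 3/2
Edge 4: B (sign +) -> bounds (3/2, 2), value = 7/4
Game value = 7/4

7/4


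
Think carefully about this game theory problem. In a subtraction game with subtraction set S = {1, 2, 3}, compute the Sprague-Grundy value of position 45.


The subtraction set is S = {1, 2, 3}.
G(k) = mex{ G(k - s) : s in S, s <= k }. We compute iteratively: G(0) = 0.
G(1) = mex({0}) = 1
G(2) = mex({0, 1}) = 2
G(3) = mex({0, 1, 2}) = 3
G(4) = mex({1, 2, 3}) = 0
G(5) = mex({0, 2, 3}) = 1
G(6) = mex({0, 1, 3}) = 2
Observe that G(4)..G(6) = 0, 1, 2 repeats G(0)..G(2) = 0, 1, 2.
For k >= max(S) = 3, G(k) is determined by the previous 3 values G(k-3)..G(k-1); a window of 3 consecutive values has recurred shifted by 4, so by induction G(k + 4) = G(k) for all k >= 0: the sequence is periodic from the start with period 4.
One period: G(0..3) = 0, 1, 2, 3.
45 mod 4 = 1, so G(45) = G(1) = 1.

1


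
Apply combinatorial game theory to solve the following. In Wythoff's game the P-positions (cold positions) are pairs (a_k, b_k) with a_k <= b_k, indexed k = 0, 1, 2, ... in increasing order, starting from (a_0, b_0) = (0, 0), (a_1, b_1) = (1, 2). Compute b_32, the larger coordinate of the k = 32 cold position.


By Wythoff's theorem, a_k = floor(k * phi) and b_k = floor(k * phi^2) = a_k + k, where phi = (1 + sqrt(5))/2 is the golden ratio.
phi = (1 + sqrt(5))/2 = 1.618034
phi^2 = phi + 1 = 2.618034
k = 32
k * phi^2 = 32 * 2.618034 = 83.777088
b_32 = floor(k * phi^2) = 83 (check: a_32 + k = 51 + 32 = 83)

83


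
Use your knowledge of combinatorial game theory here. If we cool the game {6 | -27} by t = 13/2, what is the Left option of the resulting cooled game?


Original game: {6 | -27} (a switch {a | b} with a > b).
Cooling by t (for t below the temperature (a - b)/2 = 33/2) taxes each move by t: {a | b} cooled by t is {a - t | b + t}.
Cooling amount: t = 13/2
Cooled Left option: 6 - 13/2 = -1/2
Cooled Right option: -27 + 13/2 = -41/2
Cooled game: {-1/2 | -41/2}
Left option = -1/2

-1/2


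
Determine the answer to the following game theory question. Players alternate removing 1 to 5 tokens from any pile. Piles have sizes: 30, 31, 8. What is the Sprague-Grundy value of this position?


Subtraction set: {1, 2, 3, 4, 5}
For this subtraction set, G(n) = n mod 6 (period = max + 1 = 6).
Pile 1 (size 30): G(30) = 30 mod 6 = 0
Pile 2 (size 31): G(31) = 31 mod 6 = 1
Pile 3 (size 8): G(8) = 8 mod 6 = 2
Total Grundy value = XOR of all: 0 XOR 1 XOR 2 = 3

3
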